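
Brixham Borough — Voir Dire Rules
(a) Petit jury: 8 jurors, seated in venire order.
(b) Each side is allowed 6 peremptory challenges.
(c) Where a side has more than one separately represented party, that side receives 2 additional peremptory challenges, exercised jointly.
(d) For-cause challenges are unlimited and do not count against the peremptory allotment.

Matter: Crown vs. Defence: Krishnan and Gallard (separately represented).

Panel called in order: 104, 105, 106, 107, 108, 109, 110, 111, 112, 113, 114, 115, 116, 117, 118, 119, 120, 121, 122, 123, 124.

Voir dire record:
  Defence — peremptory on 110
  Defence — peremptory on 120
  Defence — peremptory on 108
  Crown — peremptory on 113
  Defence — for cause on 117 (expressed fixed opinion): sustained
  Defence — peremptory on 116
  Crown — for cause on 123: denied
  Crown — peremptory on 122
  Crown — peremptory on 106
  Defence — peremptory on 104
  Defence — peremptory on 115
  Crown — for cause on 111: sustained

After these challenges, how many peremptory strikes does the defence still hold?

2

Defence allotment: 6 base + 2 multi-party = 8.
Defence peremptories used: #110, #120, #108, #116, #104, #115 — 6 (the for-cause on #117 doesn't count).
Remaining: 8 − 6 = 2.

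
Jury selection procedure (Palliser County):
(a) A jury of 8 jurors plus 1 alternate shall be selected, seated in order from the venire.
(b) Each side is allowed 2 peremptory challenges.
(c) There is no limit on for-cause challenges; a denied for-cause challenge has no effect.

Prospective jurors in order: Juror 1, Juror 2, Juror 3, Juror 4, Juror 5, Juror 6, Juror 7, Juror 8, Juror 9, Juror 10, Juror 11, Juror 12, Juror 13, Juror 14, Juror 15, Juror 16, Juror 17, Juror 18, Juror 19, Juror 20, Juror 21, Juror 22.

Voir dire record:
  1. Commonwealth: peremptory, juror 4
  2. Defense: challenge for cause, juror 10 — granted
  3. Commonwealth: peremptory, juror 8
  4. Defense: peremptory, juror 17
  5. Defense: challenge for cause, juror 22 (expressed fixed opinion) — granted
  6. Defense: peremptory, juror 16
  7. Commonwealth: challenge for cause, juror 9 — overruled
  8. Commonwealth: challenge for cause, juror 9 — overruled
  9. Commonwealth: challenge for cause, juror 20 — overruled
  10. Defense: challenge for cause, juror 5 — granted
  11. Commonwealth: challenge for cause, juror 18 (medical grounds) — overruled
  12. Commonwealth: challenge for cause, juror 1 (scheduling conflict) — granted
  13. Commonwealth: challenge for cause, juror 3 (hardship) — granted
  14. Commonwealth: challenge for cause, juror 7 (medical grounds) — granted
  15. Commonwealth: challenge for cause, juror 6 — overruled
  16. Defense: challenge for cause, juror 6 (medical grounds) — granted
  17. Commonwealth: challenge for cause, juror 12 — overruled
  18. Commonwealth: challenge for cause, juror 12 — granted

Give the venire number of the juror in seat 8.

19

Removed: #1, #3, #4, #5, #6, #7, #8, #10, #12, #16, #17, #22. (#9, #18, #20 stay — for-cause denied.)
Seating in order: seats 1–8 → #2, #9, #11, #13, #14, #15, #18, #19; alternates → #20.
So seat 8 is #19.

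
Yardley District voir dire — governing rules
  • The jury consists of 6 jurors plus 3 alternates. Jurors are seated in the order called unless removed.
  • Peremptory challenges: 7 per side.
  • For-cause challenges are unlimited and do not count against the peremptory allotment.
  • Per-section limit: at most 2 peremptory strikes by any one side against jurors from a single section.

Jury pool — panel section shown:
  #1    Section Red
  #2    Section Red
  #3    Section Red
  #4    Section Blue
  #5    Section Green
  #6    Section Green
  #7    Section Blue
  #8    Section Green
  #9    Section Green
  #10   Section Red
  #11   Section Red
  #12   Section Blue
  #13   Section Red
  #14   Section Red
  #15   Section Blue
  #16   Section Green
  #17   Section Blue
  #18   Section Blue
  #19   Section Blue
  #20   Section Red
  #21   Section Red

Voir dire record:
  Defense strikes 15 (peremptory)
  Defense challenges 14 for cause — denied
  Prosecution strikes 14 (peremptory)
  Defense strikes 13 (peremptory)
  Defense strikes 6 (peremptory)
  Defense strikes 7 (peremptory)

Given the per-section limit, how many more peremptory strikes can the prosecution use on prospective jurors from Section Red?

1

Prosecution peremptories so far: #14 — 1 of 7 used, 6 left overall.
Against Section Red: #14 — 1 used; per-section cap 2 leaves 1.
Binding limit: min(6, 1) = 1.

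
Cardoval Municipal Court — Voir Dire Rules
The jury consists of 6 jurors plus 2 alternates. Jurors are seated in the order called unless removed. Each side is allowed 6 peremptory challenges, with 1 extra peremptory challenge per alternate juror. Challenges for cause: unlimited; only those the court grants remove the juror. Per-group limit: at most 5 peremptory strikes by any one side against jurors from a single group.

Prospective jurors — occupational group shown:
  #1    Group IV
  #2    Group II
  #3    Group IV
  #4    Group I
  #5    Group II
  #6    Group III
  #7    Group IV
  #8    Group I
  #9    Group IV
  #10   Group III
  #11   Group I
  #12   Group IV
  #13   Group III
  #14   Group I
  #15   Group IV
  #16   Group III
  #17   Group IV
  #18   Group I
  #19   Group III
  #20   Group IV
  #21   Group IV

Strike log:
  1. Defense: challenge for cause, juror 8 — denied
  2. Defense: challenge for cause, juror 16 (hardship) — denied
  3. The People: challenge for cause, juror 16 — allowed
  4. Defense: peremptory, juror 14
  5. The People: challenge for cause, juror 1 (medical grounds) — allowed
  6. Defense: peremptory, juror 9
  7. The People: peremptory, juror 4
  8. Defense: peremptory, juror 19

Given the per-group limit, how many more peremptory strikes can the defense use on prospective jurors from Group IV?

Defense peremptories so far: #14, #9, #19 — 3 of 8 used, 5 left overall.
Against Group IV: #9 — 1 used; per-group cap 5 leaves 4.
Binding limit: min(5, 4) = 4.

4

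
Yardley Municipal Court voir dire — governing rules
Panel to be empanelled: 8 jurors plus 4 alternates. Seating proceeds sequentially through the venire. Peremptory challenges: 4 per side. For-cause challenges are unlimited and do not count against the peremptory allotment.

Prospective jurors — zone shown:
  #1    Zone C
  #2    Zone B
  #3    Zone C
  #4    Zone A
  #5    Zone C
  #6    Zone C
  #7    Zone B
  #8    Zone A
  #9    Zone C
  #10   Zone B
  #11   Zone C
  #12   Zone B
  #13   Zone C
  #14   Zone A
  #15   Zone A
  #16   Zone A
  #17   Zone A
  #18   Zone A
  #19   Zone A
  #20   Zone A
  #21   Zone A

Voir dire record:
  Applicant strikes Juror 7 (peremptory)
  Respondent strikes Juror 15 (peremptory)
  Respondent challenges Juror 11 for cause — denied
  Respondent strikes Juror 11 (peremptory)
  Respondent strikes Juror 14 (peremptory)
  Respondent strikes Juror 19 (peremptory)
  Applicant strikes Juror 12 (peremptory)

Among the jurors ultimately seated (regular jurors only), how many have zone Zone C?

Removed: #7, #11, #12, #14, #15, #19.
Seated jurors 1–8: #1, #2, #3, #4, #5, #6, #8, #9 (alternates #10, #13, #16, #17 not counted).
Of those, in Zone C: #1, #3, #5, #6, #9 → 5.

5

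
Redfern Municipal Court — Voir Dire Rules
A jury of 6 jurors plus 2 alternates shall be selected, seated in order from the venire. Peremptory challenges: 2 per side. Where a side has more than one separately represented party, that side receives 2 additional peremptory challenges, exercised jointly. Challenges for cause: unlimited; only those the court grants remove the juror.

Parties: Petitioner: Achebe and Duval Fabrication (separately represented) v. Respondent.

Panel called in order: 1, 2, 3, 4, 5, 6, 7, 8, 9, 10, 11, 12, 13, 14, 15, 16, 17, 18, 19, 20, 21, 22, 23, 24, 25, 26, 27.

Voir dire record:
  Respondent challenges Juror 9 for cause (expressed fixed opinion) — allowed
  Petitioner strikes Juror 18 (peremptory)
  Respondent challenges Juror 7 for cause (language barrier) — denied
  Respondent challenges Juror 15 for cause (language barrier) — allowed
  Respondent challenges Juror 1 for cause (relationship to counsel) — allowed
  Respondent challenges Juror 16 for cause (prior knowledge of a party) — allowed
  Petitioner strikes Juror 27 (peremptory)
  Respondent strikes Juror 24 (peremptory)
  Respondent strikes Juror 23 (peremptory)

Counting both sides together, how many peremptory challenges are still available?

Petitioner allotment: 2 base + 2 multi-party = 4. Respondent allotment: 2.
Petitioner peremptories used: #18, #27 — 2.
Respondent peremptories used: #24, #23 — 2 (for-cause on #9, #7, #15, #1, #16 don't count).
Remaining: (4 − 2) + (2 − 2) = 2.

2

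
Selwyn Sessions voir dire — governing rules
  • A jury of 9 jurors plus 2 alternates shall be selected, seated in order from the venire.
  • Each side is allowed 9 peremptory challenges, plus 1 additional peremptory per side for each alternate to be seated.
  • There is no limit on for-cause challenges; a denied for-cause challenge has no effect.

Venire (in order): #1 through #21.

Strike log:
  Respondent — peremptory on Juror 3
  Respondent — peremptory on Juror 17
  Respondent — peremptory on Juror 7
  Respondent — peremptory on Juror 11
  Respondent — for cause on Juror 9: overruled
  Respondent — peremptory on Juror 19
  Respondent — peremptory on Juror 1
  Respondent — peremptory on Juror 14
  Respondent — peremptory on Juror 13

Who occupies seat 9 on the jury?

Removed: #1, #3, #7, #11, #13, #14, #17, #19. (#9 stays — for-cause denied.)
Seating in order: seats 1–9 → #2, #4, #5, #6, #8, #9, #10, #12, #15; alternates → #16, #18.
So seat 9 is #15.

15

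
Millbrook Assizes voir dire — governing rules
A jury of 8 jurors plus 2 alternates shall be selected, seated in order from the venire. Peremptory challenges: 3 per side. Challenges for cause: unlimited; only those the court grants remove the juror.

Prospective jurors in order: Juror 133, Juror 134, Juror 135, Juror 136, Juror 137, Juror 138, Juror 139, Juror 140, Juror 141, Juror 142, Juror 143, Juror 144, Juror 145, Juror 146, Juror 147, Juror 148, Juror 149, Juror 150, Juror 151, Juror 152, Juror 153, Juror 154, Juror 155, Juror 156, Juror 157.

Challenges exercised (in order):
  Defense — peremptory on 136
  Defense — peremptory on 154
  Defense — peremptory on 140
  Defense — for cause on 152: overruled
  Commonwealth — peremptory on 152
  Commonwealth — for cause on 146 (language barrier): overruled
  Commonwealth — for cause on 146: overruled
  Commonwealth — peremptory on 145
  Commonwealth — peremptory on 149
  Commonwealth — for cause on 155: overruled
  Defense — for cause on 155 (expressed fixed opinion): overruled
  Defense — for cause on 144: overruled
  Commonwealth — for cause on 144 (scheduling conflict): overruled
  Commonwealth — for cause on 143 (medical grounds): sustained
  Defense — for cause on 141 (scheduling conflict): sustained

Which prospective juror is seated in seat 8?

Removed: #136, #140, #141, #143, #145, #149, #152, #154. (#144, #146, #155 stay — for-cause denied.)
Seating in order: seats 1–8 → #133, #134, #135, #137, #138, #139, #142, #144; alternates → #146, #147.
So seat 8 is #144.

144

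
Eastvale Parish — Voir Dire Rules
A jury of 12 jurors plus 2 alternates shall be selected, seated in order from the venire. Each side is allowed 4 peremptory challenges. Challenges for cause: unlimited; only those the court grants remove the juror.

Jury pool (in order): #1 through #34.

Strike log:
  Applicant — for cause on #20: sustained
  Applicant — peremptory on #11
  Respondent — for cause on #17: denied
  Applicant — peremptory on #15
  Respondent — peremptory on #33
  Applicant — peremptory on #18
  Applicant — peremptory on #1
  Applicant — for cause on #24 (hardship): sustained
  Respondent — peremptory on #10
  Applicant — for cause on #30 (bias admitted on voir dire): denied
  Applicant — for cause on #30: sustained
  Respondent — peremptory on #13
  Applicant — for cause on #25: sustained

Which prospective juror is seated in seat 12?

17

Removed: #1, #10, #11, #13, #15, #18, #20, #24, #25, #30, #33. (#17 stays — for-cause denied.)
Seating in order: seats 1–12 → #2, #3, #4, #5, #6, #7, #8, #9, #12, #14, #16, #17; alternates → #19, #21.
So seat 12 is #17.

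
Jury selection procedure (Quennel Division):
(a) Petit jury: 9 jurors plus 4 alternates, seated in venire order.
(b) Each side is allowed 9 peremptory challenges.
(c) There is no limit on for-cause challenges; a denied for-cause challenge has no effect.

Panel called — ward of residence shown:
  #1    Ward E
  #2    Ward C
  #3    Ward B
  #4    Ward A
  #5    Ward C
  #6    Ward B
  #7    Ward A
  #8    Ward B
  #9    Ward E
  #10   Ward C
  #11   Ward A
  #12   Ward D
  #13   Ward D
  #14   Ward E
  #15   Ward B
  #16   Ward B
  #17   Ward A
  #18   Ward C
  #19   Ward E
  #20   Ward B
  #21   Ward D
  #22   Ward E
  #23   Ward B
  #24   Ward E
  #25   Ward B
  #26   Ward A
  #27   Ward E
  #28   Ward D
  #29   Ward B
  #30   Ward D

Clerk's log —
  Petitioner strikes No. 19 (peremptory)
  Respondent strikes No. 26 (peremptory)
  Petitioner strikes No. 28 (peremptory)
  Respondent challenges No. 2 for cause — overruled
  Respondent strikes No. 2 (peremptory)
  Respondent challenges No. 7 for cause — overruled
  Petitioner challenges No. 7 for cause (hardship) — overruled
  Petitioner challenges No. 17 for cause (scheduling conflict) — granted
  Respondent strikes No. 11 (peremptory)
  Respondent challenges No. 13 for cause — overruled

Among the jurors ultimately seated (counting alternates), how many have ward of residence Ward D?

Removed: #2, #11, #17, #19, #26, #28.
Seated (13 incl. alternates): #1, #3, #4, #5, #6, #7, #8, #9, #10, #12, #13, #14, #15.
Of those, in Ward D: #12, #13 → 2.

2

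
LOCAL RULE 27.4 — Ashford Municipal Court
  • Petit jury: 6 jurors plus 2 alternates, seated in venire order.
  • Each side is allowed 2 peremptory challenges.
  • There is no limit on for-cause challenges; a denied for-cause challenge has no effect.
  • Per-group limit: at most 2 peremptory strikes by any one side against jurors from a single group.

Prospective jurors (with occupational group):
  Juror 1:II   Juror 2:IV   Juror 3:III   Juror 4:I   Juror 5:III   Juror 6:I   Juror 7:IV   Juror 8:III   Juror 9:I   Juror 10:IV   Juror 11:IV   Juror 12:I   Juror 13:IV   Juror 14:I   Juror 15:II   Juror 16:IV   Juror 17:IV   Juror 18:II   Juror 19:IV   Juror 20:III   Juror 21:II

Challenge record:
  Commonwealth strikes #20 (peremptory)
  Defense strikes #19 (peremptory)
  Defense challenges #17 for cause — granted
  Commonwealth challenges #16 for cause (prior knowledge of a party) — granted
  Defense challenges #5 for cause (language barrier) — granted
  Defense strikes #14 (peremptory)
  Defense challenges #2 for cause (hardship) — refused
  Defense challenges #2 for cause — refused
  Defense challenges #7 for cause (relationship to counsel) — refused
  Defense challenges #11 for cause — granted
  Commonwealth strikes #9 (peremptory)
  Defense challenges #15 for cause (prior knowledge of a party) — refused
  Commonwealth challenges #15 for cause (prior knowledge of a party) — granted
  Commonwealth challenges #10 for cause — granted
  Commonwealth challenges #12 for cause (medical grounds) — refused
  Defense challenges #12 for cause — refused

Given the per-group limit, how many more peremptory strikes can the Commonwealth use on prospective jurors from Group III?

Commonwealth peremptories so far: #20, #9 — 2 of 2 used, 0 left overall.
Against Group III: #20 — 1 used; per-group cap 2 leaves 1.
Binding limit: min(0, 1) = 0.

0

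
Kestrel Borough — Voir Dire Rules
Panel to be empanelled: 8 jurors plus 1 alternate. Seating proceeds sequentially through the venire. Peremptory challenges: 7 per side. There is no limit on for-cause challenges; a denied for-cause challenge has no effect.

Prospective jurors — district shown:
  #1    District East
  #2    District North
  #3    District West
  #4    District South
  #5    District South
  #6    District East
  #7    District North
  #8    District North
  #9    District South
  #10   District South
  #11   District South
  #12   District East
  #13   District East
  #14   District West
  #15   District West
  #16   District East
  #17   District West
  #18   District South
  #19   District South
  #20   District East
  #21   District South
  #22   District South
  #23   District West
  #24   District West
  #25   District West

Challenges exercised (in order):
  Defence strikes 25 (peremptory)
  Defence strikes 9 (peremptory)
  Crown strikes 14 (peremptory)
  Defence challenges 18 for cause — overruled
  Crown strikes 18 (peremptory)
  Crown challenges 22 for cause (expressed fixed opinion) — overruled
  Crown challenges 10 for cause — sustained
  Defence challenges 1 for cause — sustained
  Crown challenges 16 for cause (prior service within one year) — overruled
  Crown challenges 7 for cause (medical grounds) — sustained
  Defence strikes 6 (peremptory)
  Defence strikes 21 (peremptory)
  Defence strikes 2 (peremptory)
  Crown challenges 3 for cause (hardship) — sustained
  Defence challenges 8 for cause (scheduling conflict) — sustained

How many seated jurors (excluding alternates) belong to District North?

Removed: #1, #2, #3, #6, #7, #8, #9, #10, #14, #18, #21, #25.
Seated jurors 1–8: #4, #5, #11, #12, #13, #15, #16, #17 (alternates #19 not counted).
None of those are in District North → 0.

0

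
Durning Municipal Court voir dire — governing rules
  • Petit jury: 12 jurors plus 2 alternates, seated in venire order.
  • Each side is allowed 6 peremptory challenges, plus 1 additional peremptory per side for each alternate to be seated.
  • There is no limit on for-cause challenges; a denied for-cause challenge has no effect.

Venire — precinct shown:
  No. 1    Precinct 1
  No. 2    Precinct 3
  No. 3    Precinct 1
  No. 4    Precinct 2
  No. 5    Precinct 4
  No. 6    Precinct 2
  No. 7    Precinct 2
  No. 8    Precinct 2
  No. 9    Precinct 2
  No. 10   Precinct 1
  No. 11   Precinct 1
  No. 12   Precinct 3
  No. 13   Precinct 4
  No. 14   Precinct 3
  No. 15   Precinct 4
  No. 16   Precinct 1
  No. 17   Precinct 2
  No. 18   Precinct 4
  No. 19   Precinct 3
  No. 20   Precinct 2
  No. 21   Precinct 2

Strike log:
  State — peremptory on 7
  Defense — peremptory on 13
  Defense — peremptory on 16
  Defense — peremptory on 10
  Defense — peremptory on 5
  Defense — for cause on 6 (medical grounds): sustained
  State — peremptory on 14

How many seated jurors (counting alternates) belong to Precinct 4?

2

Removed: #5, #6, #7, #10, #13, #14, #16.
Seated (14 incl. alternates): #1, #2, #3, #4, #8, #9, #11, #12, #15, #17, #18, #19, #20, #21.
Of those, in Precinct 4: #15, #18 → 2.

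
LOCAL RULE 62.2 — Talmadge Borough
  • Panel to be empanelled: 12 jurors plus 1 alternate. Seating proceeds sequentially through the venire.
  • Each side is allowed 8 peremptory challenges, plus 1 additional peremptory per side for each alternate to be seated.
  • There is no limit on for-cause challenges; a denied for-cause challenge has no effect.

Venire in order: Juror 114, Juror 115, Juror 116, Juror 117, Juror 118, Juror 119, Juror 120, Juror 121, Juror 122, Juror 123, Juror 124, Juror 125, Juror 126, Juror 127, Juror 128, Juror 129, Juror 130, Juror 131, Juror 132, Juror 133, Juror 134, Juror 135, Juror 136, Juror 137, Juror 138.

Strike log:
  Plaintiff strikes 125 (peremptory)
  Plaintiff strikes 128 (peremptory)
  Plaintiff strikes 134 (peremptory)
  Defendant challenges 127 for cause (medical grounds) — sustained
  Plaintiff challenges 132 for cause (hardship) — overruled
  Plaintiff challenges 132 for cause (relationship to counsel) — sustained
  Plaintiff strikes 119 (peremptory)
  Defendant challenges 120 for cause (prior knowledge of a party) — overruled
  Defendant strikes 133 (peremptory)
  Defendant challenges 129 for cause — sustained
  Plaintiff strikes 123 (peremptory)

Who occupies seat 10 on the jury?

Removed: #119, #123, #125, #127, #128, #129, #132, #133, #134. (#120 stays — for-cause denied.)
Seating in order: seats 1–12 → #114, #115, #116, #117, #118, #120, #121, #122, #124, #126, #130, #131; alternates → #135.
So seat 10 is #126.

126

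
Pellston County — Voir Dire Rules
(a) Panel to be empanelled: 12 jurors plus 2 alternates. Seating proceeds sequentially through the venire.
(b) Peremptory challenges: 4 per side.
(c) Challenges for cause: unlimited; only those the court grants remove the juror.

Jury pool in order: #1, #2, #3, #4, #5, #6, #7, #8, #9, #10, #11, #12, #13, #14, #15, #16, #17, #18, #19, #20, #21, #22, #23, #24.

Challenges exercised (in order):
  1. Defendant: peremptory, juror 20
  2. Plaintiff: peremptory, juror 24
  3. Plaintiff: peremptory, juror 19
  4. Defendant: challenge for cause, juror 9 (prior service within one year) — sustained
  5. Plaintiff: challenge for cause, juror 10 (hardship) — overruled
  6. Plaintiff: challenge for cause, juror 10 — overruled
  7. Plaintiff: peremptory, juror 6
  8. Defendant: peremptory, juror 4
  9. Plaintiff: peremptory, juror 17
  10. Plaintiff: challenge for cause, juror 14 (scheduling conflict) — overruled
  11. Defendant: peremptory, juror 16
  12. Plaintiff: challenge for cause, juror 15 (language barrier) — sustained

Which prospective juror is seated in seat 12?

18

Removed: #4, #6, #9, #15, #16, #17, #19, #20, #24. (#10, #14 stay — for-cause denied.)
Seating in order: seats 1–12 → #1, #2, #3, #5, #7, #8, #10, #11, #12, #13, #14, #18; alternates → #21, #22.
So seat 12 is #18.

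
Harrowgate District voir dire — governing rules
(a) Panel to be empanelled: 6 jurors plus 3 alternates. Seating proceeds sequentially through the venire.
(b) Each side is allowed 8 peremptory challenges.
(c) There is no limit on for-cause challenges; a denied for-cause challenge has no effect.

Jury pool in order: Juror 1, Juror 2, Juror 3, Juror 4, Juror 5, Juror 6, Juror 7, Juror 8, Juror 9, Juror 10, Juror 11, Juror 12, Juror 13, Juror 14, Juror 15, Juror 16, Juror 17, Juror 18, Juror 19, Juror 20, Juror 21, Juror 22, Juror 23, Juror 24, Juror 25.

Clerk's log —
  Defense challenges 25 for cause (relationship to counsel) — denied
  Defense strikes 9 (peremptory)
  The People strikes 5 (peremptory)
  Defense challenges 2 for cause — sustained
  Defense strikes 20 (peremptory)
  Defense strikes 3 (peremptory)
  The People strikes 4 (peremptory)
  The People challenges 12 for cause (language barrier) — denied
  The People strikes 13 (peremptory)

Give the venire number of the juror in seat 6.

11

Removed: #2, #3, #4, #5, #9, #13, #20. (#12, #25 stay — for-cause denied.)
Filling seats in venire order through position 6: #1, #6, #7, #8, #10, #11.
So seat 6 is #11.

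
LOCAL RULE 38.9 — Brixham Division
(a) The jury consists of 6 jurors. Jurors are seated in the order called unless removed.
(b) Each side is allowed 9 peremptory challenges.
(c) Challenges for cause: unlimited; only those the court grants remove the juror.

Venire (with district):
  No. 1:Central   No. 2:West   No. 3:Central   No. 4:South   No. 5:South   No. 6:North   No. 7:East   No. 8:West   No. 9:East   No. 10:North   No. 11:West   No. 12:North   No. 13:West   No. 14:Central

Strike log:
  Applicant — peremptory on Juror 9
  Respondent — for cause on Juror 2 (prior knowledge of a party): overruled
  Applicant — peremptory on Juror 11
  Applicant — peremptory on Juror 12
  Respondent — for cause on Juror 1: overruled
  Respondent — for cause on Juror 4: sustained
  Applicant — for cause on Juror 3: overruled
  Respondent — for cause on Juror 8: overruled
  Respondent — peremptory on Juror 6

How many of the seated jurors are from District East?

1

Removed: #4, #6, #9, #11, #12.
Seated jurors 1–6: #1, #2, #3, #5, #7, #8.
Of those, in District East: #7 → 1.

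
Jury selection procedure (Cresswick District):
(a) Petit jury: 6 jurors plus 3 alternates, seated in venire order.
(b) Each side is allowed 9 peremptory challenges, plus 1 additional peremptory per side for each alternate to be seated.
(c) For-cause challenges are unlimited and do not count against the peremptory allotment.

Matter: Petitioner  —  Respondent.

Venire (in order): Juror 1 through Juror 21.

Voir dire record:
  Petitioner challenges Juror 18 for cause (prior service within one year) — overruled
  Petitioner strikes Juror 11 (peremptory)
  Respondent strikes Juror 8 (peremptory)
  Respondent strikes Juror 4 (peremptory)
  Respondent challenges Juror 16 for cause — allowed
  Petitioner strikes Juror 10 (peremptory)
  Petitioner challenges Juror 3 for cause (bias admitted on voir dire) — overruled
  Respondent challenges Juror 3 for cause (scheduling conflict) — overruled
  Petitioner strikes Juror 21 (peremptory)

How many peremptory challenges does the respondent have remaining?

Respondent allotment: 9 base + 1 × 3 alternates = 12.
Respondent peremptories used: #8, #4 — 2 (for-cause on #16, #3 don't count).
Remaining: 12 − 2 = 10.

10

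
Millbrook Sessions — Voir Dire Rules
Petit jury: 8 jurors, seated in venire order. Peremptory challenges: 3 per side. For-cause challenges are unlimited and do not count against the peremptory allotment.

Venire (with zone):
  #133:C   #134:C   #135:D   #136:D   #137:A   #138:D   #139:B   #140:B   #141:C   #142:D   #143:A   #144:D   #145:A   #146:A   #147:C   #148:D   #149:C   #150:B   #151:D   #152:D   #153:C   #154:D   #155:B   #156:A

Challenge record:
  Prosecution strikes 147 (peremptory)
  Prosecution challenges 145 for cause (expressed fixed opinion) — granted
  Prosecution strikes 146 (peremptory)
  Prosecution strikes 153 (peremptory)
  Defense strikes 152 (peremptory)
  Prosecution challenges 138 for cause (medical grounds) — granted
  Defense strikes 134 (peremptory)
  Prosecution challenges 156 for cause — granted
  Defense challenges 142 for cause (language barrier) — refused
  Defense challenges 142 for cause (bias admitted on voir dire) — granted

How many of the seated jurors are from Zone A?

2

Removed: #134, #138, #142, #145, #146, #147, #152, #153, #156.
Seated jurors 1–8: #133, #135, #136, #137, #139, #140, #141, #143.
Of those, in Zone A: #137, #143 → 2.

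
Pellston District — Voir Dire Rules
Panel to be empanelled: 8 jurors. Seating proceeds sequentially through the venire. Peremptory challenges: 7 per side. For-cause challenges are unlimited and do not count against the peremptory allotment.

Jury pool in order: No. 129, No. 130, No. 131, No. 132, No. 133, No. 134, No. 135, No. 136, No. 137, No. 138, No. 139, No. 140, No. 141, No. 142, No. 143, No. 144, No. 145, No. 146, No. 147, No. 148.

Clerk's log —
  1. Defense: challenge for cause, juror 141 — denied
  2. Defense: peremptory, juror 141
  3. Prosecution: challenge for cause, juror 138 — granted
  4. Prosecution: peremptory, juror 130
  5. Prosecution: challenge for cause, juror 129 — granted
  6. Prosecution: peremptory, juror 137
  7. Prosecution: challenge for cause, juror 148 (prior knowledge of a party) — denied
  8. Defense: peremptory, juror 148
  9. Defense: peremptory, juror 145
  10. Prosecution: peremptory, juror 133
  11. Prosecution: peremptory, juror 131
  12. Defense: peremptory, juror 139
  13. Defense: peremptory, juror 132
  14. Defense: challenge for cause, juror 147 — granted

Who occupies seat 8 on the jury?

146

Removed: #129, #130, #131, #132, #133, #137, #138, #139, #141, #145, #147, #148.
Seating in order: seats 1–8 → #134, #135, #136, #140, #142, #143, #144, #146.
So seat 8 is #146.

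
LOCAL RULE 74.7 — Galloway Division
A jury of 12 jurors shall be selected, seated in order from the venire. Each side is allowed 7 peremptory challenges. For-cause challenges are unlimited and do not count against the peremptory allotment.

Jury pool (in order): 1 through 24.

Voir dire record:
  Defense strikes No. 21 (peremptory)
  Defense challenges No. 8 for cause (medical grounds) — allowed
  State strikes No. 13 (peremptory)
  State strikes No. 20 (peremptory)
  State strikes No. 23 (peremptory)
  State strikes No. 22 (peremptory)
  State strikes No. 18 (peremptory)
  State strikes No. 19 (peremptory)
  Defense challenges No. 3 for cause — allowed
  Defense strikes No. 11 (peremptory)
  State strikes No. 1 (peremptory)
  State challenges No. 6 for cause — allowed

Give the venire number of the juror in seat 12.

Removed: #1, #3, #6, #8, #11, #13, #18, #19, #20, #21, #22, #23.
Seating in order: seats 1–12 → #2, #4, #5, #7, #9, #10, #12, #14, #15, #16, #17, #24.
So seat 12 is #24.

24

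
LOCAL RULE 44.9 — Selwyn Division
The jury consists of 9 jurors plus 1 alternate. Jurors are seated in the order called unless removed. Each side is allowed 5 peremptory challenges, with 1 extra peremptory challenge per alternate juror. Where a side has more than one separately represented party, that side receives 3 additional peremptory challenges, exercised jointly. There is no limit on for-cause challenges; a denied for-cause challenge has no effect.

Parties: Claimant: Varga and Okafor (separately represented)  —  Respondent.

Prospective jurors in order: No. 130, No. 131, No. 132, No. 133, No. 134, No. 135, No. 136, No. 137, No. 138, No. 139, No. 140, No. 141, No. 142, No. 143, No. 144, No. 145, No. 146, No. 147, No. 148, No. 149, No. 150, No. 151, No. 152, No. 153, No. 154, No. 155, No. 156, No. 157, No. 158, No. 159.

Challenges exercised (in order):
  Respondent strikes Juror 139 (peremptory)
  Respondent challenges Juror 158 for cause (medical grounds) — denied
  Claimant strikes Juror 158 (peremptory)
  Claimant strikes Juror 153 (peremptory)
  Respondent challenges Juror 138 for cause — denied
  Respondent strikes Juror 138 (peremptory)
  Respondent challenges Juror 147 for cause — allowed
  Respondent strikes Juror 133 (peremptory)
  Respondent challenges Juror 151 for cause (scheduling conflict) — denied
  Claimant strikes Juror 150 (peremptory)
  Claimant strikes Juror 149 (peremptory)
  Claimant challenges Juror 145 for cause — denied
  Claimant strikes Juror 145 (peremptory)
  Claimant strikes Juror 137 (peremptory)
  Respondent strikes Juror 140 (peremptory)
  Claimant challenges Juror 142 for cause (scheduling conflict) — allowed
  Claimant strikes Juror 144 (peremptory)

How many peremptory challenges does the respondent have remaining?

Respondent allotment: 5 base + 1 × 1 alternate = 6.
Respondent peremptories used: #139, #138, #133, #140 — 4 (for-cause on #158, #138, #147, #151 don't count).
Remaining: 6 − 4 = 2.

2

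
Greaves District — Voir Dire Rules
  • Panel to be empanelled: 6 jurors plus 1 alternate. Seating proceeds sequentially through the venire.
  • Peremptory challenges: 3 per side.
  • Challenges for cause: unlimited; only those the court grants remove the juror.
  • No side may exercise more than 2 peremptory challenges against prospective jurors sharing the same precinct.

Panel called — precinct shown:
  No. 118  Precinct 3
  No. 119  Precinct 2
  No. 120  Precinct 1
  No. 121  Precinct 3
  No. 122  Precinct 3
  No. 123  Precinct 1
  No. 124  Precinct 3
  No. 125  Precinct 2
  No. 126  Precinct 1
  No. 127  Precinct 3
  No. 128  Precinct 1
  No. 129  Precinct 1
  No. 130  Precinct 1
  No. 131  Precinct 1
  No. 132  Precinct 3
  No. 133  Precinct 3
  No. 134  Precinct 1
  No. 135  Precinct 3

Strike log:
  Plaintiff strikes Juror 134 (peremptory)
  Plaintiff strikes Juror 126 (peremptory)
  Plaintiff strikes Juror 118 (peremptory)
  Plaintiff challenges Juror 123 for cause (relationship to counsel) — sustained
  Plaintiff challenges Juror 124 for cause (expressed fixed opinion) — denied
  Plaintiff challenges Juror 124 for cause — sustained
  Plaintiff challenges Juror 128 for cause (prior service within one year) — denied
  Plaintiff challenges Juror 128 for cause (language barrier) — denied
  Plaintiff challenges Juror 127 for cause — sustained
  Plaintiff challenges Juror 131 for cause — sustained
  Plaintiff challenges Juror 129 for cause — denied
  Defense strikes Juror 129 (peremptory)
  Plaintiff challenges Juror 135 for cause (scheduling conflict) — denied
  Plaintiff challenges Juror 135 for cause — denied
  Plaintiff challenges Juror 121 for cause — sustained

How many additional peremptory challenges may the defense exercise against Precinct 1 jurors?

Defense peremptories so far: #129 — 1 of 3 used, 2 left overall.
Against Precinct 1: #129 — 1 used; per-precinct cap 2 leaves 1.
Binding limit: min(2, 1) = 1.

1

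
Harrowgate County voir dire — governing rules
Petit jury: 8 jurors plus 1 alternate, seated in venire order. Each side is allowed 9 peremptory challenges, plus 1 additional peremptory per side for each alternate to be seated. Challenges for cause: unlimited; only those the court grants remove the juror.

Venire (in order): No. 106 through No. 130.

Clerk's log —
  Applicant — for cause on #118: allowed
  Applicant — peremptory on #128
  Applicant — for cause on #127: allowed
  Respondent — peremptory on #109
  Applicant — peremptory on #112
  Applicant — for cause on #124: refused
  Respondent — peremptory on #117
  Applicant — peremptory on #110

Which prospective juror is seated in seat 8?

116

Removed: #109, #110, #112, #117, #118, #127, #128. (#124 stays — for-cause denied.)
Filling seats in venire order through position 8: #106, #107, #108, #111, #113, #114, #115, #116.
So seat 8 is #116.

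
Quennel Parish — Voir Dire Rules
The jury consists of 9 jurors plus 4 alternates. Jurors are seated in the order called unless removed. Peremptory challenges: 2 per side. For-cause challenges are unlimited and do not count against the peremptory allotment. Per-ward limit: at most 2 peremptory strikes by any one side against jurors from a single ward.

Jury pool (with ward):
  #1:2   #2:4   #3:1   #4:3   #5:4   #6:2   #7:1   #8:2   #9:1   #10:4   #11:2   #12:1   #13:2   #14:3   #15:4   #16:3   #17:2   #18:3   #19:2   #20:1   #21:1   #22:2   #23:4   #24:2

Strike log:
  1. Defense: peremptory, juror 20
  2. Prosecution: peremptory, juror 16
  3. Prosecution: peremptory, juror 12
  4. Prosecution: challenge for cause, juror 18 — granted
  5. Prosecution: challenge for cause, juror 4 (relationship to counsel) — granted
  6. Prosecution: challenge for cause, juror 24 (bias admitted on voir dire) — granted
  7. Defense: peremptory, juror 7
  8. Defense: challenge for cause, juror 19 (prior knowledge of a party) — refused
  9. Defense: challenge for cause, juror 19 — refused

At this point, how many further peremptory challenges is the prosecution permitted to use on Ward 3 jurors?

0

Prosecution peremptories so far: #16, #12 — 2 of 2 used, 0 left overall.
Against Ward 3: #16 — 1 used; per-ward cap 2 leaves 1.
Binding limit: min(0, 1) = 0.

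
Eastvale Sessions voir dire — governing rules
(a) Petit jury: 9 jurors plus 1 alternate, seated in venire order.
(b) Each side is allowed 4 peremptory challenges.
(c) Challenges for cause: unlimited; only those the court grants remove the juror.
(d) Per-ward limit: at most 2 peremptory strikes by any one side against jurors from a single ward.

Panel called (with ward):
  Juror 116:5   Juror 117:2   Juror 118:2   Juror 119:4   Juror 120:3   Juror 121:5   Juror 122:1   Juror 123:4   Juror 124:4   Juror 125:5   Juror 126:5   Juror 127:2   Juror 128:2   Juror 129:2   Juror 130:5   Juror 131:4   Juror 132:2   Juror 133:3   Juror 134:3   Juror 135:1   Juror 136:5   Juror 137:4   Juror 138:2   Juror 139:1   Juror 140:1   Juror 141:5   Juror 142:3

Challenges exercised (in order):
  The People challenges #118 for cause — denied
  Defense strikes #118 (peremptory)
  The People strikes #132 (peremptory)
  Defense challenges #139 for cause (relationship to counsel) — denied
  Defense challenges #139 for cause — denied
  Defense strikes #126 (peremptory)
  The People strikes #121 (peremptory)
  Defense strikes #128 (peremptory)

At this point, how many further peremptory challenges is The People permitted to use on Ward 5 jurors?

1

The People peremptories so far: #132, #121 — 2 of 4 used, 2 left overall.
Against Ward 5: #121 — 1 used; per-ward cap 2 leaves 1.
Binding limit: min(2, 1) = 1.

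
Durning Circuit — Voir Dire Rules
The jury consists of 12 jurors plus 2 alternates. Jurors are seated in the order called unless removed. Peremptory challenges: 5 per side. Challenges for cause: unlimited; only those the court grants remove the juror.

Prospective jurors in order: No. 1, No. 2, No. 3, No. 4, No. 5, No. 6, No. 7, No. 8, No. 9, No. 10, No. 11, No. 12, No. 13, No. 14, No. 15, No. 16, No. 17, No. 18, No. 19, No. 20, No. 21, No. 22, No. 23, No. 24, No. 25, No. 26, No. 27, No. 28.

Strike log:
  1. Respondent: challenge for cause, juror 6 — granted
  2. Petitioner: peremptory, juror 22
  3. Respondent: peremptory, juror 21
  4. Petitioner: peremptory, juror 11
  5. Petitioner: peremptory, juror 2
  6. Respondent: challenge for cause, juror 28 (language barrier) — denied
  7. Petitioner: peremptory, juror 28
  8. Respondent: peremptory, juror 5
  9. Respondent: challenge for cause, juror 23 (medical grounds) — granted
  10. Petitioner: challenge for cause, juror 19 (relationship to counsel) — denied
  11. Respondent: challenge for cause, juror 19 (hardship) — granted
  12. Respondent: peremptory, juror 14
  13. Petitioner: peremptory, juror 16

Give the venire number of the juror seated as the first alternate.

Removed: #2, #5, #6, #11, #14, #16, #19, #21, #22, #23, #28.
Filling seats in venire order through position 13: #1, #3, #4, #7, #8, #9, #10, #12, #13, #15, #17, #18, #20.
So alternate 1 is #20.

20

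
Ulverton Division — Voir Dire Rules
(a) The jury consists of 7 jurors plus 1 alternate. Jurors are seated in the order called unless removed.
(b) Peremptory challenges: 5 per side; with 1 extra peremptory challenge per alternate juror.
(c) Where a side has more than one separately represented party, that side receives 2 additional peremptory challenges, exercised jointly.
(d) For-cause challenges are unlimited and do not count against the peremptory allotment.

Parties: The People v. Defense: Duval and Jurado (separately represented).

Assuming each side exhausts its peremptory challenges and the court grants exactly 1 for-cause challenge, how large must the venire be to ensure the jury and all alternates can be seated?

Seats to fill: 7 + 1 alternates = 8.
Peremptories — The People: 5 + 1×1 = 6; Defense: 5 + 1×1 + 2 = 8; total 14.
For-cause removals: 1.
Minimum venire: 8 + 14 + 1 = 23.

23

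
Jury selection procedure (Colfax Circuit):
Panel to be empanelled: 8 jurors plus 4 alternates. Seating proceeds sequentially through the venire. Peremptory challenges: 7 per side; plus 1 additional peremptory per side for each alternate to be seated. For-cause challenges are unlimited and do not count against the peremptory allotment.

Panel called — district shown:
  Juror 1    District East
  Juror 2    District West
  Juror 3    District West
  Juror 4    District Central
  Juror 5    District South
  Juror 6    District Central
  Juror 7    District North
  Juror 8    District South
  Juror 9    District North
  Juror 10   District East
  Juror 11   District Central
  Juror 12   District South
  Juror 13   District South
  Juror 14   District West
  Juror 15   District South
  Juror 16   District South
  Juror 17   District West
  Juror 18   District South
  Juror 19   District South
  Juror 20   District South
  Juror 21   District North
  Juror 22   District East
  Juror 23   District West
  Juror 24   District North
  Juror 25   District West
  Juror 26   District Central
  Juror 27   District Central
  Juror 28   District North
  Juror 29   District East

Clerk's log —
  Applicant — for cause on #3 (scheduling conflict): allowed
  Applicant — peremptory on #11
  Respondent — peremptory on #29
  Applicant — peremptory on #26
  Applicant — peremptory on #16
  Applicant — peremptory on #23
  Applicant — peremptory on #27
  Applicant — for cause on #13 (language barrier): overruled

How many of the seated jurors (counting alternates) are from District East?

Removed: #3, #11, #16, #23, #26, #27, #29.
Seated (12 incl. alternates): #1, #2, #4, #5, #6, #7, #8, #9, #10, #12, #13, #14.
Of those, in District East: #1, #10 → 2.

2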